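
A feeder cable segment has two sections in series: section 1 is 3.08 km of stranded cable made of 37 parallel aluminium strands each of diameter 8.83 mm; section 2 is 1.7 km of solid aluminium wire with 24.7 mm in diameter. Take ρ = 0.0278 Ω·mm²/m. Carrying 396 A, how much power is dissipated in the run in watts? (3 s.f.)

21400 W

ρ = 0.0278 Ω·mm²/m = 2.78×10^-8 Ω·m
Section 1: A_strand = π(4.4150e-03)² = 6.124e-05 m²; R₁ = ρL/(N·A_s) = (2.78×10^-8)(3080)/(37×6.124e-05) = 0.03779 Ω
Section 2: A = π(d/2)² = π(1.2350e-02 m)² = 4.792e-04 m²
R₂ = (2.78×10^-8)(1700)/(4.792e-04) = 0.09863 Ω
R = R₁ + R₂ = 0.1364 Ω
P = I²R = (396)² × 0.1364 = 21400 W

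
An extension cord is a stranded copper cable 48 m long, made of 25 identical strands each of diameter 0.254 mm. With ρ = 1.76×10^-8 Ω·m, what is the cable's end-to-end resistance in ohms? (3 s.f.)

0.667 Ω

A_strand = π(1.2700e-04 m)² = 5.067e-08 m²
R_strand = ρL/A = (1.76×10^-8)(48)/(5.067e-08) = 16.67 Ω
R_total = R_strand/N = 16.67/25 = 0.667 Ω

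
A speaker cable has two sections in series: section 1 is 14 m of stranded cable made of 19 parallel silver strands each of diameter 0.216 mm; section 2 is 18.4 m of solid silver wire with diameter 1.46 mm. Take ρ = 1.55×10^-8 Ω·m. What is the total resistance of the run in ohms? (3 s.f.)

Section 1: A_strand = π(1.0800e-04)² = 3.664e-08 m²; R₁ = ρL/(N·A_s) = (1.55×10^-8)(14)/(19×3.664e-08) = 0.3117 Ω
Section 2: A = π(d/2)² = π(7.3000e-04 m)² = 1.674e-06 m²
R₂ = (1.55×10^-8)(18.4)/(1.674e-06) = 0.1704 Ω
R = R₁ + R₂ = 0.482 Ω

0.482 Ω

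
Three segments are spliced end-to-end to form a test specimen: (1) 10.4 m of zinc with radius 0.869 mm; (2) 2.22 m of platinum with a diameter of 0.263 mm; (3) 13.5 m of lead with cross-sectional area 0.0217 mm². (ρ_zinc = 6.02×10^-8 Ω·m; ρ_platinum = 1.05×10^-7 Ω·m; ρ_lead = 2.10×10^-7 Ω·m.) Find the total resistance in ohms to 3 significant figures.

135 Ω

Seg 1: A = πr² = π(8.6900e-04 m)² = 2.372e-06 m²
R_1 = (6.02×10^-8)(10.4)/(2.372e-06) = 0.2639 Ω
Seg 2: A = π(d/2)² = π(1.3150e-04 m)² = 5.433e-08 m²
R_2 = (1.05×10^-7)(2.22)/(5.433e-08) = 4.291 Ω
Seg 3: A = 0.0217 mm² = 2.170e-08 m²
R_3 = (2.10×10^-7)(13.5)/(2.170e-08) = 130.6 Ω
R_total = R_1 + R_2 + R_3 = 135 Ω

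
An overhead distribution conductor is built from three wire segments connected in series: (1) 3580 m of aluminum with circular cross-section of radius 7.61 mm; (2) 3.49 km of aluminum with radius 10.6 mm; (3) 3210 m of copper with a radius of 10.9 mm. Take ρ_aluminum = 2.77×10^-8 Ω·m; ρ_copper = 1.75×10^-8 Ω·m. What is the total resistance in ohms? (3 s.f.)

Seg 1: A = πr² = π(7.6100e-03 m)² = 1.819e-04 m²
R_1 = (2.77×10^-8)(3580)/(1.819e-04) = 0.5451 Ω
Seg 2: A = πr² = π(1.0600e-02 m)² = 3.530e-04 m²
R_2 = (2.77×10^-8)(3490)/(3.530e-04) = 0.2739 Ω
Seg 3: A = πr² = π(1.0900e-02 m)² = 3.733e-04 m²
R_3 = (1.75×10^-8)(3210)/(3.733e-04) = 0.1505 Ω
R_total = R_1 + R_2 + R_3 = 0.969 Ω

0.969 Ω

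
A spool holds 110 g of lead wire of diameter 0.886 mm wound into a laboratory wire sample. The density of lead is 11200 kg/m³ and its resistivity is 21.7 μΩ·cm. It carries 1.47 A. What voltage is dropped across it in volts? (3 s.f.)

ρ = 21.7 μΩ·cm = 2.17×10^-7 Ω·m
A = π(d/2)² = π(4.4300e-04 m)² = 6.1653e-07 m²
L = m/(density·A) = 0.11/(11200×6.1653e-07) = 15.93 m
R = ρL/A = (2.17×10^-7)(15.93)/(6.1653e-07) = 5.607 Ω
V = IR = 1.47 × 5.607 = 8.24 V

8.24 V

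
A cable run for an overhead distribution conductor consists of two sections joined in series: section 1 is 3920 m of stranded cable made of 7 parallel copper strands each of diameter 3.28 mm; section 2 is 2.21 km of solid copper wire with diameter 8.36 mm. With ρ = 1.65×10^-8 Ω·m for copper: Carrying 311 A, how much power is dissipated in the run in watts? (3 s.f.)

1.70×10^5 W

Section 1: A_strand = π(1.6400e-03)² = 8.450e-06 m²; R₁ = ρL/(N·A_s) = (1.65×10^-8)(3920)/(7×8.450e-06) = 1.094 Ω
Section 2: A = π(d/2)² = π(4.1800e-03 m)² = 5.489e-05 m²
R₂ = (1.65×10^-8)(2210)/(5.489e-05) = 0.6643 Ω
R = R₁ + R₂ = 1.758 Ω
P = I²R = (311)² × 1.758 = 1.70×10^5 W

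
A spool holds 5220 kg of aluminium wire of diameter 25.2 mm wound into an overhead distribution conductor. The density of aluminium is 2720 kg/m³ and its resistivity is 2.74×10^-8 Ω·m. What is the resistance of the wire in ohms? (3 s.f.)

A = π(d/2)² = π(1.2600e-02 m)² = 4.9876e-04 m²
L = m/(density·A) = 5220/(2720×4.9876e-04) = 3848 m
R = ρL/A = (2.74×10^-8)(3848)/(4.9876e-04) = 0.211 Ω

0.211 Ω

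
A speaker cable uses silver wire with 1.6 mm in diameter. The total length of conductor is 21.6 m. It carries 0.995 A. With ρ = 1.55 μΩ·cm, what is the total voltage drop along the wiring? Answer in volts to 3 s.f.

ρ = 1.55 μΩ·cm = 1.55×10^-8 Ω·m
A = π(d/2)² = π(8.0000e-04 m)² = 2.011e-06 m²
R = ρL/A = (1.55×10^-8)(21.6)/(2.011e-06) = 0.1665 Ω
V = IR = 0.995 × 0.1665 = 0.166 V

0.166 V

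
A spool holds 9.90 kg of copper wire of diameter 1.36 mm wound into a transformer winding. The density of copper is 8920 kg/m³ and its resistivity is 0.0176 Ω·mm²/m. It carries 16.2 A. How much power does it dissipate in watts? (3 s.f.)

2430 W

ρ = 0.0176 Ω·mm²/m = 1.76×10^-8 Ω·m
A = π(d/2)² = π(6.8000e-04 m)² = 1.4527e-06 m²
L = m/(density·A) = 9.9/(8920×1.4527e-06) = 764 m
R = ρL/A = (1.76×10^-8)(764)/(1.4527e-06) = 9.257 Ω
P = I²R = (16.2)² × 9.257 = 2430 W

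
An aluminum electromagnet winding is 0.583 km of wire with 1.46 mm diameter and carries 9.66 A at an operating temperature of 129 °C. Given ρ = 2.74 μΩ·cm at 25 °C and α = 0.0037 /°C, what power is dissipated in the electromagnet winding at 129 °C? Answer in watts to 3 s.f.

ρ = 2.74 μΩ·cm = 2.74×10^-8 Ω·m
A = π(d/2)² = π(7.3000e-04 m)² = 1.674e-06 m²
R₍25₎ = ρL/A = (2.74×10^-8)(583)/(1.674e-06) = 9.542 Ω
R₍129₎ = R₍25₎(1 + αΔT) = 9.542 × (1 + 0.0037×104) = 13.21 Ω
P = I²R = (9.66)² × 13.21 = 1230 W

1230 W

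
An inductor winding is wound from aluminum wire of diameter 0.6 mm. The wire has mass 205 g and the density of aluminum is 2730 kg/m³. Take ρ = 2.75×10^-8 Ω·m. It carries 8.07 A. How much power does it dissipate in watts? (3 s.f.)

1680 W

A = π(d/2)² = π(3.0000e-04 m)² = 2.8274e-07 m²
L = m/(density·A) = 0.205/(2730×2.8274e-07) = 265.6 m
R = ρL/A = (2.75×10^-8)(265.6)/(2.8274e-07) = 25.83 Ω
P = I²R = (8.07)² × 25.83 = 1680 W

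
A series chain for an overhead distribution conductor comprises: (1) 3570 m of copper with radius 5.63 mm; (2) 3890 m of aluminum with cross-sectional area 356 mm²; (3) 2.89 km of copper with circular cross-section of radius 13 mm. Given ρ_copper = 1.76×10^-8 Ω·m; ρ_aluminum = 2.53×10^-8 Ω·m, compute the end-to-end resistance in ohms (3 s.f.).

Seg 1: A = πr² = π(5.6300e-03 m)² = 9.958e-05 m²
R_1 = (1.76×10^-8)(3570)/(9.958e-05) = 0.631 Ω
Seg 2: A = 356 mm² = 3.560e-04 m²
R_2 = (2.53×10^-8)(3890)/(3.560e-04) = 0.2765 Ω
Seg 3: A = πr² = π(1.3000e-02 m)² = 5.309e-04 m²
R_3 = (1.76×10^-8)(2890)/(5.309e-04) = 0.0958 Ω
R_total = R_1 + R_2 + R_3 = 1.00 Ω

1.00 Ω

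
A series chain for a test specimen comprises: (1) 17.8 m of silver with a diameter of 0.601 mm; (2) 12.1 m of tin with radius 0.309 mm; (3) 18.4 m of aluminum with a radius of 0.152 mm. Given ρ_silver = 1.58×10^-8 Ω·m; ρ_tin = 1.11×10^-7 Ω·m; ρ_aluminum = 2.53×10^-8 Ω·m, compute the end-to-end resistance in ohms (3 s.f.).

Seg 1: A = π(d/2)² = π(3.0050e-04 m)² = 2.837e-07 m²
R_1 = (1.58×10^-8)(17.8)/(2.837e-07) = 0.9914 Ω
Seg 2: A = πr² = π(3.0900e-04 m)² = 3.000e-07 m²
R_2 = (1.11×10^-7)(12.1)/(3.000e-07) = 4.478 Ω
Seg 3: A = πr² = π(1.5200e-04 m)² = 7.258e-08 m²
R_3 = (2.53×10^-8)(18.4)/(7.258e-08) = 6.414 Ω
R_total = R_1 + R_2 + R_3 = 11.9 Ω

11.9 Ω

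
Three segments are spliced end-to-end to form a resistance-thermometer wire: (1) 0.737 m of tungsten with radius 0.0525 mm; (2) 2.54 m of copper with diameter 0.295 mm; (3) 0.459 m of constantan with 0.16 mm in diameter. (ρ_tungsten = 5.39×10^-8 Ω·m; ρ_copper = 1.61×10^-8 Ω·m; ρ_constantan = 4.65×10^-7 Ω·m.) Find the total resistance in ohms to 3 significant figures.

Seg 1: A = πr² = π(5.2500e-05 m)² = 8.659e-09 m²
R_1 = (5.39×10^-8)(0.737)/(8.659e-09) = 4.588 Ω
Seg 2: A = π(d/2)² = π(1.4750e-04 m)² = 6.835e-08 m²
R_2 = (1.61×10^-8)(2.54)/(6.835e-08) = 0.5983 Ω
Seg 3: A = π(d/2)² = π(8.0000e-05 m)² = 2.011e-08 m²
R_3 = (4.65×10^-7)(0.459)/(2.011e-08) = 10.62 Ω
R_total = R_1 + R_2 + R_3 = 15.8 Ω

15.8 Ω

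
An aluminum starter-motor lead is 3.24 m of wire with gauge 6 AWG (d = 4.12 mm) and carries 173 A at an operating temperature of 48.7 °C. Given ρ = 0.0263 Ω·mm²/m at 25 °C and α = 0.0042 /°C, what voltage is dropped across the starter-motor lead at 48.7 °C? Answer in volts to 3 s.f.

1.22 V

ρ = 0.0263 Ω·mm²/m = 2.63×10^-8 Ω·m
A = π(4.12/2 mm)² = π(2.0600e-03 m)² = 1.333e-05 m²
R₍25₎ = ρL/A = (2.63×10^-8)(3.24)/(1.333e-05) = 0.006392 Ω
R₍48.7₎ = R₍25₎(1 + αΔT) = 0.006392 × (1 + 0.0042×23.7) = 0.007028 Ω
V = IR = 173 × 0.007028 = 1.22 V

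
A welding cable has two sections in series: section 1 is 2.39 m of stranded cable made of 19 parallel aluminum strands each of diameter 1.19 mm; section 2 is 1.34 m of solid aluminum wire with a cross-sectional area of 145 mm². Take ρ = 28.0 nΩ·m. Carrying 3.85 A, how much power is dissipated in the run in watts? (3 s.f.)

ρ = 28.0 nΩ·m = 2.80×10^-8 Ω·m
Section 1: A_strand = π(5.9500e-04)² = 1.112e-06 m²; R₁ = ρL/(N·A_s) = (2.80×10^-8)(2.39)/(19×1.112e-06) = 0.003167 Ω
Section 2: A = 145 mm² = 1.450e-04 m²
R₂ = (2.80×10^-8)(1.34)/(1.450e-04) = 2.588×10^-4 Ω
R = R₁ + R₂ = 0.003426 Ω
P = I²R = (3.85)² × 0.003426 = 0.0508 W

0.0508 W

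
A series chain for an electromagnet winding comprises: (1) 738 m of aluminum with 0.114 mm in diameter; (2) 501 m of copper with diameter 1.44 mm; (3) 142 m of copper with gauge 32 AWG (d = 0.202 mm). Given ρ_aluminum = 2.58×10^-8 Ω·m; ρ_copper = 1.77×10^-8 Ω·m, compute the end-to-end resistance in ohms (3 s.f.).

Seg 1: A = π(d/2)² = π(5.7000e-05 m)² = 1.021e-08 m²
R_1 = (2.58×10^-8)(738)/(1.021e-08) = 1865 Ω
Seg 2: A = π(d/2)² = π(7.2000e-04 m)² = 1.629e-06 m²
R_2 = (1.77×10^-8)(501)/(1.629e-06) = 5.445 Ω
Seg 3: A = π(0.202/2 mm)² = π(1.0100e-04 m)² = 3.205e-08 m²
R_3 = (1.77×10^-8)(142)/(3.205e-08) = 78.43 Ω
R_total = R_1 + R_2 + R_3 = 1950 Ω

1950 Ω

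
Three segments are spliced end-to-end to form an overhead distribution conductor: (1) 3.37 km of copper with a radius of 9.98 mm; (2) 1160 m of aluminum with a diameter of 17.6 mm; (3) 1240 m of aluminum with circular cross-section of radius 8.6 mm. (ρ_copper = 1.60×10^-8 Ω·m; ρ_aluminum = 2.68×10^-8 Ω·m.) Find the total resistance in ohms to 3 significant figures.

0.443 Ω

Seg 1: A = πr² = π(9.9800e-03 m)² = 3.129e-04 m²
R_1 = (1.60×10^-8)(3370)/(3.129e-04) = 0.1723 Ω
Seg 2: A = π(d/2)² = π(8.8000e-03 m)² = 2.433e-04 m²
R_2 = (2.68×10^-8)(1160)/(2.433e-04) = 0.1278 Ω
Seg 3: A = πr² = π(8.6000e-03 m)² = 2.324e-04 m²
R_3 = (2.68×10^-8)(1240)/(2.324e-04) = 0.143 Ω
R_total = R_1 + R_2 + R_3 = 0.443 Ω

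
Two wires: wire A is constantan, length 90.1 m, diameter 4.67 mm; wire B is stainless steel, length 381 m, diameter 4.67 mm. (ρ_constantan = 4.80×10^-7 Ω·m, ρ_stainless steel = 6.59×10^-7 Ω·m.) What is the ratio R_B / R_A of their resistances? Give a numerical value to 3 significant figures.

R ∝ ρL/d², so R_B/R_A = (ρ_B/ρ_A) × (L_B/L_A)
= (6.59×10^-7/4.80×10^-7) × (381/90.1) = 5.81

5.81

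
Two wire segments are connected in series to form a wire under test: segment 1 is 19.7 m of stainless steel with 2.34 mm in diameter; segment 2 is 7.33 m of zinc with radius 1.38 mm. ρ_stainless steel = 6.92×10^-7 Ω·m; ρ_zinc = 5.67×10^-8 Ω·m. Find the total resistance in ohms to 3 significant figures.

Segment 1: A = π(d/2)² = π(1.1700e-03 m)² = 4.301e-06 m²
R₁ = ρL/A = (6.92×10^-7)(19.7)/(4.301e-06) = 3.17 Ω
Segment 2: A = πr² = π(1.3800e-03 m)² = 5.983e-06 m²
R₂ = (5.67×10^-8)(7.33)/(5.983e-06) = 0.06947 Ω
R = R₁ + R₂ = 3.24 Ω

3.24 Ω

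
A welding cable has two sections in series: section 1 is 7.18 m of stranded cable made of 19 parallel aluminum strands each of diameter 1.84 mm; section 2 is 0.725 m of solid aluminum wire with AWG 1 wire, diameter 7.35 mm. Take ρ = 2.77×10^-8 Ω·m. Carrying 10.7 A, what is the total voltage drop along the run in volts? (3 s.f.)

Section 1: A_strand = π(9.2000e-04)² = 2.659e-06 m²; R₁ = ρL/(N·A_s) = (2.77×10^-8)(7.18)/(19×2.659e-06) = 0.003937 Ω
Section 2: A = π(7.35/2 mm)² = π(3.6750e-03 m)² = 4.243e-05 m²
R₂ = (2.77×10^-8)(0.725)/(4.243e-05) = 4.733×10^-4 Ω
R = R₁ + R₂ = 0.00441 Ω
V = IR = 10.7 × 0.00441 = 0.0472 V

0.0472 V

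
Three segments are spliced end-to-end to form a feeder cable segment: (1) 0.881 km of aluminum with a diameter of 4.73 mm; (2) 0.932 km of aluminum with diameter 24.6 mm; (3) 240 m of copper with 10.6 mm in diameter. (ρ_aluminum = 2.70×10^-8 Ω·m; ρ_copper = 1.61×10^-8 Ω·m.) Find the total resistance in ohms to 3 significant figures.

1.45 Ω

Seg 1: A = π(d/2)² = π(2.3650e-03 m)² = 1.757e-05 m²
R_1 = (2.70×10^-8)(881)/(1.757e-05) = 1.354 Ω
Seg 2: A = π(d/2)² = π(1.2300e-02 m)² = 4.753e-04 m²
R_2 = (2.70×10^-8)(932)/(4.753e-04) = 0.05294 Ω
Seg 3: A = π(d/2)² = π(5.3000e-03 m)² = 8.825e-05 m²
R_3 = (1.61×10^-8)(240)/(8.825e-05) = 0.04379 Ω
R_total = R_1 + R_2 + R_3 = 1.45 Ω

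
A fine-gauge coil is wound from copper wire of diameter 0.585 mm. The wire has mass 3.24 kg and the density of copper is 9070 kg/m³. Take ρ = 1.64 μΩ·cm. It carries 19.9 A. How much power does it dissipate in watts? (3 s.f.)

32100 W

ρ = 1.64 μΩ·cm = 1.64×10^-8 Ω·m
A = π(d/2)² = π(2.9250e-04 m)² = 2.6878e-07 m²
L = m/(density·A) = 3.24/(9070×2.6878e-07) = 1329 m
R = ρL/A = (1.64×10^-8)(1329)/(2.6878e-07) = 81.09 Ω
P = I²R = (19.9)² × 81.09 = 32100 W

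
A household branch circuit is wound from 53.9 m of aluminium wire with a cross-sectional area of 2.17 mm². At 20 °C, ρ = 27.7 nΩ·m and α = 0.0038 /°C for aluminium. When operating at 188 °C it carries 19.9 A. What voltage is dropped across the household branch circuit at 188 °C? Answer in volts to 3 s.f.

ρ = 27.7 nΩ·m = 2.77×10^-8 Ω·m
A = 2.17 mm² = 2.170e-06 m²
R₍20₎ = ρL/A = (2.77×10^-8)(53.9)/(2.170e-06) = 0.688 Ω
R₍188₎ = R₍20₎(1 + αΔT) = 0.688 × (1 + 0.0038×168) = 1.127 Ω
V = IR = 19.9 × 1.127 = 22.4 V

22.4 V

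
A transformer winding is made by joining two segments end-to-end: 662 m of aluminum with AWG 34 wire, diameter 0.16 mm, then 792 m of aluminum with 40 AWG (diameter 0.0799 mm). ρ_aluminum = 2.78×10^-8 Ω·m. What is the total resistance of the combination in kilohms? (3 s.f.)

Segment 1: A = π(0.16/2 mm)² = π(8.0000e-05 m)² = 2.011e-08 m²
R₁ = ρL/A = (2.78×10^-8)(662)/(2.011e-08) = 915.3 Ω
Segment 2: A = π(0.0799/2 mm)² = π(3.9950e-05 m)² = 5.014e-09 m²
R₂ = (2.78×10^-8)(792)/(5.014e-09) = 4391 Ω
R = R₁ + R₂ = 5.31 kΩ

5.31 kΩ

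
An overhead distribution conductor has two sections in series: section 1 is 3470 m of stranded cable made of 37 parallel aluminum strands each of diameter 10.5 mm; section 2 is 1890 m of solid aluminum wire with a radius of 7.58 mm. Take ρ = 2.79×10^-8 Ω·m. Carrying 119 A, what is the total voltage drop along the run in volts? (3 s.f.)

Section 1: A_strand = π(5.2500e-03)² = 8.659e-05 m²; R₁ = ρL/(N·A_s) = (2.79×10^-8)(3470)/(37×8.659e-05) = 0.03022 Ω
Section 2: A = πr² = π(7.5800e-03 m)² = 1.805e-04 m²
R₂ = (2.79×10^-8)(1890)/(1.805e-04) = 0.2921 Ω
R = R₁ + R₂ = 0.3223 Ω
V = IR = 119 × 0.3223 = 38.4 V

38.4 V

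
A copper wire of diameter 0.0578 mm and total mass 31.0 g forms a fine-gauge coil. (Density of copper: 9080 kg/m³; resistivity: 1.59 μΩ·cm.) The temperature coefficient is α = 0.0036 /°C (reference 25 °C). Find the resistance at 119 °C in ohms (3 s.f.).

10600 Ω

ρ = 1.59 μΩ·cm = 1.59×10^-8 Ω·m
A = π(d/2)² = π(2.8900e-05 m)² = 2.6239e-09 m²
L = m/(density·A) = 0.031/(9080×2.6239e-09) = 1301 m
R = ρL/A = (1.59×10^-8)(1301)/(2.6239e-09) = 7885 Ω
R(119 °C) = 7885 × (1 + 0.0036×94) = 10600 Ω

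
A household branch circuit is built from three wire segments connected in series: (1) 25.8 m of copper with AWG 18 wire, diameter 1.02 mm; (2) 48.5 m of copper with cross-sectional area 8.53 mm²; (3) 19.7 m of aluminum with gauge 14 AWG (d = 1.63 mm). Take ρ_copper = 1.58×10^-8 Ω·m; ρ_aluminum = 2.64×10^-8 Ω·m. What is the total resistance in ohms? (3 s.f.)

Seg 1: A = π(1.02/2 mm)² = π(5.1000e-04 m)² = 8.171e-07 m²
R_1 = (1.58×10^-8)(25.8)/(8.171e-07) = 0.4989 Ω
Seg 2: A = 8.53 mm² = 8.530e-06 m²
R_2 = (1.58×10^-8)(48.5)/(8.530e-06) = 0.08984 Ω
Seg 3: A = π(1.63/2 mm)² = π(8.1500e-04 m)² = 2.087e-06 m²
R_3 = (2.64×10^-8)(19.7)/(2.087e-06) = 0.2492 Ω
R_total = R_1 + R_2 + R_3 = 0.838 Ω

0.838 Ω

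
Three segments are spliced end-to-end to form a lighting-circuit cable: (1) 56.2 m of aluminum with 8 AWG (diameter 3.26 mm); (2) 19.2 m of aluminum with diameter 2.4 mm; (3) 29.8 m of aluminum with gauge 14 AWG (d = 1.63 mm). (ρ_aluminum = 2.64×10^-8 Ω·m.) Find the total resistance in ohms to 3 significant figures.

Seg 1: A = π(3.26/2 mm)² = π(1.6300e-03 m)² = 8.347e-06 m²
R_1 = (2.64×10^-8)(56.2)/(8.347e-06) = 0.1778 Ω
Seg 2: A = π(d/2)² = π(1.2000e-03 m)² = 4.524e-06 m²
R_2 = (2.64×10^-8)(19.2)/(4.524e-06) = 0.112 Ω
Seg 3: A = π(1.63/2 mm)² = π(8.1500e-04 m)² = 2.087e-06 m²
R_3 = (2.64×10^-8)(29.8)/(2.087e-06) = 0.377 Ω
R_total = R_1 + R_2 + R_3 = 0.667 Ω

0.667 Ω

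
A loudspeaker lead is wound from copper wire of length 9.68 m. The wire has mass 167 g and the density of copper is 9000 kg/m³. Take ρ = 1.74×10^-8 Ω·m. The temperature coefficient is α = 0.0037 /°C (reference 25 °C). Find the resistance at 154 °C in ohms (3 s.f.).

0.130 Ω

A = m/(density·L) = 0.167/(9000×9.68) = 1.9169e-06 m²
R = ρL/A = (1.74×10^-8)(9.68)/(1.9169e-06) = 0.08787 Ω
R(154 °C) = 0.08787 × (1 + 0.0037×129) = 0.130 Ω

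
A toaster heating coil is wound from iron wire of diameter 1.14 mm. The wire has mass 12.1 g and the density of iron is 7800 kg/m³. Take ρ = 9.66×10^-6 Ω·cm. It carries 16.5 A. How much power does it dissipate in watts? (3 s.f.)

ρ = 9.66×10^-6 Ω·cm = 9.66×10^-8 Ω·m
A = π(d/2)² = π(5.7000e-04 m)² = 1.0207e-06 m²
L = m/(density·A) = 0.0121/(7800×1.0207e-06) = 1.52 m
R = ρL/A = (9.66×10^-8)(1.52)/(1.0207e-06) = 0.1438 Ω
P = I²R = (16.5)² × 0.1438 = 39.2 W

39.2 W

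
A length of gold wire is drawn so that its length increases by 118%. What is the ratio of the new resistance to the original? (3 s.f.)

k = 1 + 118/100 = 2.18; volume constant ⇒ A' = A/k, so R' = k²R.
Factor = 4.75

4.75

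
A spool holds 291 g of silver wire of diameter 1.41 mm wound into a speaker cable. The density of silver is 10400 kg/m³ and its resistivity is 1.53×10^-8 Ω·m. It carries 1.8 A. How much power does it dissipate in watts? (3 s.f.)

A = π(d/2)² = π(7.0500e-04 m)² = 1.5615e-06 m²
L = m/(density·A) = 0.291/(10400×1.5615e-06) = 17.92 m
R = ρL/A = (1.53×10^-8)(17.92)/(1.5615e-06) = 0.1756 Ω
P = I²R = (1.8)² × 0.1756 = 0.569 W

0.569 W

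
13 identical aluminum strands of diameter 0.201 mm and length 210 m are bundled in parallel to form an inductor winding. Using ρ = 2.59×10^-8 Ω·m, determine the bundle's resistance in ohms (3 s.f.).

13.2 Ω

A_strand = π(1.0050e-04 m)² = 3.173e-08 m²
R_strand = ρL/A = (2.59×10^-8)(210)/(3.173e-08) = 171.4 Ω
R_total = R_strand/N = 171.4/13 = 13.2 Ω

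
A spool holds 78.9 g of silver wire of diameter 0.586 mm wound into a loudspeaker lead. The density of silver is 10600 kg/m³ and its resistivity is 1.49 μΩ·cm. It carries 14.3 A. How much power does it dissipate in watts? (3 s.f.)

ρ = 1.49 μΩ·cm = 1.49×10^-8 Ω·m
A = π(d/2)² = π(2.9300e-04 m)² = 2.6970e-07 m²
L = m/(density·A) = 0.0789/(10600×2.6970e-07) = 27.6 m
R = ρL/A = (1.49×10^-8)(27.6)/(2.6970e-07) = 1.525 Ω
P = I²R = (14.3)² × 1.525 = 312 W

312 W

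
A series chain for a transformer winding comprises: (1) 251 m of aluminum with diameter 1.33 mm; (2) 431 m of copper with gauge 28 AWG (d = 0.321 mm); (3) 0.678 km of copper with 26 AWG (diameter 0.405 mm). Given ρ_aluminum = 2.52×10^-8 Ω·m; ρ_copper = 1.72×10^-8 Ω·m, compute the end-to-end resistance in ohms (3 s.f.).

Seg 1: A = π(d/2)² = π(6.6500e-04 m)² = 1.389e-06 m²
R_1 = (2.52×10^-8)(251)/(1.389e-06) = 4.553 Ω
Seg 2: A = π(0.321/2 mm)² = π(1.6050e-04 m)² = 8.093e-08 m²
R_2 = (1.72×10^-8)(431)/(8.093e-08) = 91.6 Ω
Seg 3: A = π(0.405/2 mm)² = π(2.0250e-04 m)² = 1.288e-07 m²
R_3 = (1.72×10^-8)(678)/(1.288e-07) = 90.52 Ω
R_total = R_1 + R_2 + R_3 = 187 Ω

187 Ω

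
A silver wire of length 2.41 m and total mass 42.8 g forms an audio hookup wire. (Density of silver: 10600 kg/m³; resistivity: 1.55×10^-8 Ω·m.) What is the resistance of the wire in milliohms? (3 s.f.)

22.3 mΩ

A = m/(density·L) = 0.0428/(10600×2.41) = 1.6754e-06 m²
R = ρL/A = (1.55×10^-8)(2.41)/(1.6754e-06) = 22.3 mΩ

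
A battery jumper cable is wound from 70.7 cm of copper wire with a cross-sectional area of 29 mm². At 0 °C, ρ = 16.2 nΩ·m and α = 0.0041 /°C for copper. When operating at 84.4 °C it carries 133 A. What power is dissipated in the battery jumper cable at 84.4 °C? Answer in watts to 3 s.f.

9.40 W

ρ = 16.2 nΩ·m = 1.62×10^-8 Ω·m
A = 29 mm² = 2.900e-05 m²
R₍0₎ = ρL/A = (1.62×10^-8)(0.707)/(2.900e-05) = 3.949×10^-4 Ω
R₍84.4₎ = R₍0₎(1 + αΔT) = 3.949×10^-4 × (1 + 0.0041×84.4) = 5.316×10^-4 Ω
P = I²R = (133)² × 5.316×10^-4 = 9.40 W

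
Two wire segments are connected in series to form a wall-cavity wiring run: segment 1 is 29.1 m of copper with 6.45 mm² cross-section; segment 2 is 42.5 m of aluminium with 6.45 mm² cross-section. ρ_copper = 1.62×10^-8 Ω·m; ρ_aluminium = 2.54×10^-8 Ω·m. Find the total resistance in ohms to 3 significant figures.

0.240 Ω

Segment 1: A = 6.45 mm² = 6.450e-06 m²
R₁ = ρL/A = (1.62×10^-8)(29.1)/(6.450e-06) = 0.07309 Ω
R₂ = (2.54×10^-8)(42.5)/(6.450e-06) = 0.1674 Ω
R = R₁ + R₂ = 0.240 Ω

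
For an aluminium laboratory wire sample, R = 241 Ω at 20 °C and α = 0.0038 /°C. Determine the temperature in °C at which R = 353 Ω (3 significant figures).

R = R₀(1 + α(T − T₀)) ⇒ T = T₀ + (R/R₀ − 1)/α
T = 20 + (353/241 − 1)/0.0038 = 20 + (0.4647)/0.0038 = 142 °C

142 °C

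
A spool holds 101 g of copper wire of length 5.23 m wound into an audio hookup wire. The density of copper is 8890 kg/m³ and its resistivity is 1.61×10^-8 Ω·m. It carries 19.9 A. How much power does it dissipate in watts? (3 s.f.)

15.4 W

A = m/(density·L) = 0.101/(8890×5.23) = 2.1723e-06 m²
R = ρL/A = (1.61×10^-8)(5.23)/(2.1723e-06) = 0.03876 Ω
P = I²R = (19.9)² × 0.03876 = 15.4 W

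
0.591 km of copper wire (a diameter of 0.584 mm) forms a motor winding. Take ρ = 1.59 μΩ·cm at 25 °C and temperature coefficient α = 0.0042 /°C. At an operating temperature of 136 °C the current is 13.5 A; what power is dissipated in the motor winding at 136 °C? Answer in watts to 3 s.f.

9370 W

ρ = 1.59 μΩ·cm = 1.59×10^-8 Ω·m
A = π(d/2)² = π(2.9200e-04 m)² = 2.679e-07 m²
R₍25₎ = ρL/A = (1.59×10^-8)(591)/(2.679e-07) = 35.08 Ω
R₍136₎ = R₍25₎(1 + αΔT) = 35.08 × (1 + 0.0042×111) = 51.44 Ω
P = I²R = (13.5)² × 51.44 = 9370 W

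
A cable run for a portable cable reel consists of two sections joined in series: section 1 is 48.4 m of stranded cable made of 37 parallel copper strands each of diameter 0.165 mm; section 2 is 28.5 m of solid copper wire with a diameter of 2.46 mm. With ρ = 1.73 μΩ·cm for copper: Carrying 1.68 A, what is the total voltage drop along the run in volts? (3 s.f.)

ρ = 1.73 μΩ·cm = 1.73×10^-8 Ω·m
Section 1: A_strand = π(8.2500e-05)² = 2.138e-08 m²; R₁ = ρL/(N·A_s) = (1.73×10^-8)(48.4)/(37×2.138e-08) = 1.058 Ω
Section 2: A = π(d/2)² = π(1.2300e-03 m)² = 4.753e-06 m²
R₂ = (1.73×10^-8)(28.5)/(4.753e-06) = 0.1037 Ω
R = R₁ + R₂ = 1.162 Ω
V = IR = 1.68 × 1.162 = 1.95 V

1.95 V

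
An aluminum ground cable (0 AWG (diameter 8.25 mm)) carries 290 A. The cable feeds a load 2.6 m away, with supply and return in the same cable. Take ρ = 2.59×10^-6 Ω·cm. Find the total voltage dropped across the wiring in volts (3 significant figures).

0.731 V

ρ = 2.59×10^-6 Ω·cm = 2.59×10^-8 Ω·m
A = π(8.25/2 mm)² = π(4.1250e-03 m)² = 5.346e-05 m²
Total conductor length (both ways) L = 2 × 2.6 = 5.2 m
R = ρL/A = (2.59×10^-8)(5.2)/(5.346e-05) = 0.002519 Ω
V = IR = 290 × 0.002519 = 0.731 V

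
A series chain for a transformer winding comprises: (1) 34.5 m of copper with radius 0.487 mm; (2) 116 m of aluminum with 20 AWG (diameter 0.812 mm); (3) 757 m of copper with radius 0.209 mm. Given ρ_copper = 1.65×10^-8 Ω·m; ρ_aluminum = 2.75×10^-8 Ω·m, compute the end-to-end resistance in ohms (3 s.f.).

97.9 Ω

Seg 1: A = πr² = π(4.8700e-04 m)² = 7.451e-07 m²
R_1 = (1.65×10^-8)(34.5)/(7.451e-07) = 0.764 Ω
Seg 2: A = π(0.812/2 mm)² = π(4.0600e-04 m)² = 5.178e-07 m²
R_2 = (2.75×10^-8)(116)/(5.178e-07) = 6.16 Ω
Seg 3: A = πr² = π(2.0900e-04 m)² = 1.372e-07 m²
R_3 = (1.65×10^-8)(757)/(1.372e-07) = 91.02 Ω
R_total = R_1 + R_2 + R_3 = 97.9 Ω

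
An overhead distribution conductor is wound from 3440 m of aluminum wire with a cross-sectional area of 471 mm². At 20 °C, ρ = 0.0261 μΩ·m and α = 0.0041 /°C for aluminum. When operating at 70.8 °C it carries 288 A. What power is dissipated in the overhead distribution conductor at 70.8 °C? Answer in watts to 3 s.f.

ρ = 0.0261 μΩ·m = 2.61×10^-8 Ω·m
A = 471 mm² = 4.710e-04 m²
R₍20₎ = ρL/A = (2.61×10^-8)(3440)/(4.710e-04) = 0.1906 Ω
R₍70.8₎ = R₍20₎(1 + αΔT) = 0.1906 × (1 + 0.0041×50.8) = 0.2303 Ω
P = I²R = (288)² × 0.2303 = 19100 W

19100 W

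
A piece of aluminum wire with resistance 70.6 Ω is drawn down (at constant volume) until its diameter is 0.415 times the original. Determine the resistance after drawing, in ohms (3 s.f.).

2380 Ω

Volume constant ⇒ L' = L/r² with r = 0.415. R' = ρL'/A' = ρ(L/r²)/(πr²d₀²/4) = R/r⁴.
R' = 33.71 × 70.6 = 2380 Ω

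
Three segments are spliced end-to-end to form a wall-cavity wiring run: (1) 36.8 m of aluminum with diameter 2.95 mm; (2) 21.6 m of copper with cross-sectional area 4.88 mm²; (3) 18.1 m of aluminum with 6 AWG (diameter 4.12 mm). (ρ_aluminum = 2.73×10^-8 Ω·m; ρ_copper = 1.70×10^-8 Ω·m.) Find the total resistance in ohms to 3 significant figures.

0.259 Ω

Seg 1: A = π(d/2)² = π(1.4750e-03 m)² = 6.835e-06 m²
R_1 = (2.73×10^-8)(36.8)/(6.835e-06) = 0.147 Ω
Seg 2: A = 4.88 mm² = 4.880e-06 m²
R_2 = (1.70×10^-8)(21.6)/(4.880e-06) = 0.07525 Ω
Seg 3: A = π(4.12/2 mm)² = π(2.0600e-03 m)² = 1.333e-05 m²
R_3 = (2.73×10^-8)(18.1)/(1.333e-05) = 0.03706 Ω
R_total = R_1 + R_2 + R_3 = 0.259 Ω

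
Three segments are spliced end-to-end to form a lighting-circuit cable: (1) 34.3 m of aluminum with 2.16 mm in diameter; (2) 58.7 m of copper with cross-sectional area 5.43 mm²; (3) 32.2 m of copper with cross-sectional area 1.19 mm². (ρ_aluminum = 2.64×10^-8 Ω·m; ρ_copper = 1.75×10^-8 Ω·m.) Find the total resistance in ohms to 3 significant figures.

Seg 1: A = π(d/2)² = π(1.0800e-03 m)² = 3.664e-06 m²
R_1 = (2.64×10^-8)(34.3)/(3.664e-06) = 0.2471 Ω
Seg 2: A = 5.43 mm² = 5.430e-06 m²
R_2 = (1.75×10^-8)(58.7)/(5.430e-06) = 0.1892 Ω
Seg 3: A = 1.19 mm² = 1.190e-06 m²
R_3 = (1.75×10^-8)(32.2)/(1.190e-06) = 0.4735 Ω
R_total = R_1 + R_2 + R_3 = 0.910 Ω

0.910 Ω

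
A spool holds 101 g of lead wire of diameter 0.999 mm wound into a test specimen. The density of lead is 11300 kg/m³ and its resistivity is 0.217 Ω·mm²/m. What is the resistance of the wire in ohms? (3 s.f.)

ρ = 0.217 Ω·mm²/m = 2.17×10^-7 Ω·m
A = π(d/2)² = π(4.9950e-04 m)² = 7.8383e-07 m²
L = m/(density·A) = 0.101/(11300×7.8383e-07) = 11.4 m
R = ρL/A = (2.17×10^-7)(11.4)/(7.8383e-07) = 3.16 Ω

3.16 Ω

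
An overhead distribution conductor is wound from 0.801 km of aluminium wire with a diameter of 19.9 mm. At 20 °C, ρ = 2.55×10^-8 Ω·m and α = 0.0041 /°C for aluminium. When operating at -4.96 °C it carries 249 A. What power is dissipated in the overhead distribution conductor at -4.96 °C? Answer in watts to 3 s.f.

3660 W

A = π(d/2)² = π(9.9500e-03 m)² = 3.110e-04 m²
R₍20₎ = ρL/A = (2.55×10^-8)(801)/(3.110e-04) = 0.06567 Ω
R₍-4.96₎ = R₍20₎(1 + αΔT) = 0.06567 × (1 + 0.0041×-25) = 0.05895 Ω
P = I²R = (249)² × 0.05895 = 3660 W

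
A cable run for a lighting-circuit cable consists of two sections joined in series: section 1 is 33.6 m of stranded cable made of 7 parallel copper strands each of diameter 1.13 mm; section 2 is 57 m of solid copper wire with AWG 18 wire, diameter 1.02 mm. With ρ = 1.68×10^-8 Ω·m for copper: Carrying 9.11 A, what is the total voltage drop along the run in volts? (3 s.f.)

Section 1: A_strand = π(5.6500e-04)² = 1.003e-06 m²; R₁ = ρL/(N·A_s) = (1.68×10^-8)(33.6)/(7×1.003e-06) = 0.08041 Ω
Section 2: A = π(1.02/2 mm)² = π(5.1000e-04 m)² = 8.171e-07 m²
R₂ = (1.68×10^-8)(57)/(8.171e-07) = 1.172 Ω
R = R₁ + R₂ = 1.252 Ω
V = IR = 9.11 × 1.252 = 11.4 V

11.4 V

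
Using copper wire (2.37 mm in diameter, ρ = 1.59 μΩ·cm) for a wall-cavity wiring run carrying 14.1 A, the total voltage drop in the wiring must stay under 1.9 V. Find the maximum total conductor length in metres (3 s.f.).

37.4 m

ρ = 1.59 μΩ·cm = 1.59×10^-8 Ω·m
A = π(d/2)² = π(1.1850e-03 m)² = 4.412e-06 m²
L_max = V_max·A/(1·ρI) = (1.9)(4.412e-06)/(1.59×10^-8×14.1) = 37.4 m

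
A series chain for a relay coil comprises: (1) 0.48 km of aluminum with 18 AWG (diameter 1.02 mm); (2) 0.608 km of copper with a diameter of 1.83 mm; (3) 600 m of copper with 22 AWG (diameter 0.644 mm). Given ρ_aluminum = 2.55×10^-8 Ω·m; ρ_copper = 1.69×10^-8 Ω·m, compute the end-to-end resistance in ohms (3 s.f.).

Seg 1: A = π(1.02/2 mm)² = π(5.1000e-04 m)² = 8.171e-07 m²
R_1 = (2.55×10^-8)(480)/(8.171e-07) = 14.98 Ω
Seg 2: A = π(d/2)² = π(9.1500e-04 m)² = 2.630e-06 m²
R_2 = (1.69×10^-8)(608)/(2.630e-06) = 3.907 Ω
Seg 3: A = π(0.644/2 mm)² = π(3.2200e-04 m)² = 3.257e-07 m²
R_3 = (1.69×10^-8)(600)/(3.257e-07) = 31.13 Ω
R_total = R_1 + R_2 + R_3 = 50.0 Ω

50.0 Ω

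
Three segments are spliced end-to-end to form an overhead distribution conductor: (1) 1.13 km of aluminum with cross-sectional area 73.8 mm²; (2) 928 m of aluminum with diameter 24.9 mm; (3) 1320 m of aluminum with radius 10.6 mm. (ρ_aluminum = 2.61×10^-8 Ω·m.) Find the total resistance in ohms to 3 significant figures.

Seg 1: A = 73.8 mm² = 7.380e-05 m²
R_1 = (2.61×10^-8)(1130)/(7.380e-05) = 0.3996 Ω
Seg 2: A = π(d/2)² = π(1.2450e-02 m)² = 4.870e-04 m²
R_2 = (2.61×10^-8)(928)/(4.870e-04) = 0.04974 Ω
Seg 3: A = πr² = π(1.0600e-02 m)² = 3.530e-04 m²
R_3 = (2.61×10^-8)(1320)/(3.530e-04) = 0.0976 Ω
R_total = R_1 + R_2 + R_3 = 0.547 Ω

0.547 Ω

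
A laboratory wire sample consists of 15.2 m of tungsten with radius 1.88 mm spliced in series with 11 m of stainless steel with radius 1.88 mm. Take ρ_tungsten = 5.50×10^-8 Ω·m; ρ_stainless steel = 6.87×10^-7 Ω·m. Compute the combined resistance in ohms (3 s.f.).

Segment 1: A = πr² = π(1.8800e-03 m)² = 1.110e-05 m²
R₁ = ρL/A = (5.50×10^-8)(15.2)/(1.110e-05) = 0.07529 Ω
R₂ = (6.87×10^-7)(11)/(1.110e-05) = 0.6806 Ω
R = R₁ + R₂ = 0.756 Ω

0.756 Ω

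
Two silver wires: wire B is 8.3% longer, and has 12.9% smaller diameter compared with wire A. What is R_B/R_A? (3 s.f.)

R ∝ L/d², so R_B/R_A = (1 + 8.3/100) × (1 − 12.9/100)⁻²
= 1.083 × 1.318 = 1.43

1.43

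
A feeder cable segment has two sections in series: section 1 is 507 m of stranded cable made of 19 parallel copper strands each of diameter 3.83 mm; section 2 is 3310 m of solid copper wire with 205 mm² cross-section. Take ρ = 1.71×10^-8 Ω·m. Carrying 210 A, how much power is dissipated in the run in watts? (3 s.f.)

Section 1: A_strand = π(1.9150e-03)² = 1.152e-05 m²; R₁ = ρL/(N·A_s) = (1.71×10^-8)(507)/(19×1.152e-05) = 0.03961 Ω
Section 2: A = 205 mm² = 2.050e-04 m²
R₂ = (1.71×10^-8)(3310)/(2.050e-04) = 0.2761 Ω
R = R₁ + R₂ = 0.3157 Ω
P = I²R = (210)² × 0.3157 = 13900 W

13900 W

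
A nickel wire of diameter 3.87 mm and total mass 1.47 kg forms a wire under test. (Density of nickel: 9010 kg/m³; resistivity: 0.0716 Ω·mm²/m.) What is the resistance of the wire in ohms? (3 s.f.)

0.0844 Ω

ρ = 0.0716 Ω·mm²/m = 7.16×10^-8 Ω·m
A = π(d/2)² = π(1.9350e-03 m)² = 1.1763e-05 m²
L = m/(density·A) = 1.47/(9010×1.1763e-05) = 13.87 m
R = ρL/A = (7.16×10^-8)(13.87)/(1.1763e-05) = 0.0844 Ω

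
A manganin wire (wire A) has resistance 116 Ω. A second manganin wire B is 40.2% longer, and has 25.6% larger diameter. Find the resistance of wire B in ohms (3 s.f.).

R ∝ L/d², so R_B/R_A = (1 + 40.2/100) × (1 + 25.6/100)⁻²
= 1.402 × 0.6339 = 0.8887
R_B = 0.8887 × 116 = 103 Ω

103 Ω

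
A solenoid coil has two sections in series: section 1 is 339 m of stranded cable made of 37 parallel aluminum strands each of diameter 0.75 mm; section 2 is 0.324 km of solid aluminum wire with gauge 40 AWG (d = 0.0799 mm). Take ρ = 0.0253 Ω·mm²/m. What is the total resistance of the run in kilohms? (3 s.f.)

ρ = 0.0253 Ω·mm²/m = 2.53×10^-8 Ω·m
Section 1: A_strand = π(3.7500e-04)² = 4.418e-07 m²; R₁ = ρL/(N·A_s) = (2.53×10^-8)(339)/(37×4.418e-07) = 0.5247 Ω
Section 2: A = π(0.0799/2 mm)² = π(3.9950e-05 m)² = 5.014e-09 m²
R₂ = (2.53×10^-8)(324)/(5.014e-09) = 1635 Ω
R = R₁ + R₂ = 1.64 kΩ

1.64 kΩ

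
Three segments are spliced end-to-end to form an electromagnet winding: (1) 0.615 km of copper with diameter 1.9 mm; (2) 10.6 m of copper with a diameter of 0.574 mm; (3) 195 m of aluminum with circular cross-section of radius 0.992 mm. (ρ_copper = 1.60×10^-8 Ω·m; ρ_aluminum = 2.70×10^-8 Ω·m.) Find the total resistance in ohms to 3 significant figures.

Seg 1: A = π(d/2)² = π(9.5000e-04 m)² = 2.835e-06 m²
R_1 = (1.60×10^-8)(615)/(2.835e-06) = 3.471 Ω
Seg 2: A = π(d/2)² = π(2.8700e-04 m)² = 2.588e-07 m²
R_2 = (1.60×10^-8)(10.6)/(2.588e-07) = 0.6554 Ω
Seg 3: A = πr² = π(9.9200e-04 m)² = 3.092e-06 m²
R_3 = (2.70×10^-8)(195)/(3.092e-06) = 1.703 Ω
R_total = R_1 + R_2 + R_3 = 5.83 Ω

5.83 Ω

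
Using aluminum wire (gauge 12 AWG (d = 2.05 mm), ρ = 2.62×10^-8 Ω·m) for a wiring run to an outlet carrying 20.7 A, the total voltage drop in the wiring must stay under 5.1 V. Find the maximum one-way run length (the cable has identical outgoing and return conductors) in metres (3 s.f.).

15.5 m

A = π(2.05/2 mm)² = π(1.0250e-03 m)² = 3.301e-06 m²
L_max = V_max·A/(2·ρI) = (5.1)(3.301e-06)/(2×2.62×10^-8×20.7) = 15.5 m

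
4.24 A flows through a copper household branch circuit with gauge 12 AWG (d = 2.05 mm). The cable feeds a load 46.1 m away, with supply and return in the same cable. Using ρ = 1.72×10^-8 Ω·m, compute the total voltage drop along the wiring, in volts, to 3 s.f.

2.04 V

A = π(2.05/2 mm)² = π(1.0250e-03 m)² = 3.301e-06 m²
Total conductor length (both ways) L = 2 × 46.1 = 92.2 m
R = ρL/A = (1.72×10^-8)(92.2)/(3.301e-06) = 0.4805 Ω
V = IR = 4.24 × 0.4805 = 2.04 V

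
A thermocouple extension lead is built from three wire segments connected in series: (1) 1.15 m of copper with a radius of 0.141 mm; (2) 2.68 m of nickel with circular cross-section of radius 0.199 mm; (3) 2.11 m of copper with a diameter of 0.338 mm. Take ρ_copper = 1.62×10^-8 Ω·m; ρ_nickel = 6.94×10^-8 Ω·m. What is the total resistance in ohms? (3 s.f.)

2.17 Ω

Seg 1: A = πr² = π(1.4100e-04 m)² = 6.246e-08 m²
R_1 = (1.62×10^-8)(1.15)/(6.246e-08) = 0.2983 Ω
Seg 2: A = πr² = π(1.9900e-04 m)² = 1.244e-07 m²
R_2 = (6.94×10^-8)(2.68)/(1.244e-07) = 1.495 Ω
Seg 3: A = π(d/2)² = π(1.6900e-04 m)² = 8.973e-08 m²
R_3 = (1.62×10^-8)(2.11)/(8.973e-08) = 0.381 Ω
R_total = R_1 + R_2 + R_3 = 2.17 Ω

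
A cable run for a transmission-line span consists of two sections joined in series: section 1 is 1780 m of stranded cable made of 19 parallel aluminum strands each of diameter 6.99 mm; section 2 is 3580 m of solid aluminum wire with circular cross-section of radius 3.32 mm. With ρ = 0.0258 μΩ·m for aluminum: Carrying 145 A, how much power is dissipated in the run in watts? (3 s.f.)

57400 W

ρ = 0.0258 μΩ·m = 2.58×10^-8 Ω·m
Section 1: A_strand = π(3.4950e-03)² = 3.837e-05 m²; R₁ = ρL/(N·A_s) = (2.58×10^-8)(1780)/(19×3.837e-05) = 0.06299 Ω
Section 2: A = πr² = π(3.3200e-03 m)² = 3.463e-05 m²
R₂ = (2.58×10^-8)(3580)/(3.463e-05) = 2.667 Ω
R = R₁ + R₂ = 2.73 Ω
P = I²R = (145)² × 2.73 = 57400 W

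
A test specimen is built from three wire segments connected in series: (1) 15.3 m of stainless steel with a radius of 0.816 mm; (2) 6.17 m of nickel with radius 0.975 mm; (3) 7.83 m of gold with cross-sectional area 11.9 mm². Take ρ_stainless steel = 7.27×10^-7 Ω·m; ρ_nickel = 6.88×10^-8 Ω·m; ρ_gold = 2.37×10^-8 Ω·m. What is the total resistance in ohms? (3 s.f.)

5.48 Ω

Seg 1: A = πr² = π(8.1600e-04 m)² = 2.092e-06 m²
R_1 = (7.27×10^-7)(15.3)/(2.092e-06) = 5.317 Ω
Seg 2: A = πr² = π(9.7500e-04 m)² = 2.986e-06 m²
R_2 = (6.88×10^-8)(6.17)/(2.986e-06) = 0.1421 Ω
Seg 3: A = 11.9 mm² = 1.190e-05 m²
R_3 = (2.37×10^-8)(7.83)/(1.190e-05) = 0.01559 Ω
R_total = R_1 + R_2 + R_3 = 5.48 Ω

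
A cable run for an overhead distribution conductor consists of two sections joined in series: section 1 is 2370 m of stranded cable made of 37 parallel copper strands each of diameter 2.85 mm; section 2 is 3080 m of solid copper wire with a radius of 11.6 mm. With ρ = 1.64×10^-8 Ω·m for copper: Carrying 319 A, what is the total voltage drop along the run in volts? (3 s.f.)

90.6 V

Section 1: A_strand = π(1.4250e-03)² = 6.379e-06 m²; R₁ = ρL/(N·A_s) = (1.64×10^-8)(2370)/(37×6.379e-06) = 0.1647 Ω
Section 2: A = πr² = π(1.1600e-02 m)² = 4.227e-04 m²
R₂ = (1.64×10^-8)(3080)/(4.227e-04) = 0.1195 Ω
R = R₁ + R₂ = 0.2842 Ω
V = IR = 319 × 0.2842 = 90.6 V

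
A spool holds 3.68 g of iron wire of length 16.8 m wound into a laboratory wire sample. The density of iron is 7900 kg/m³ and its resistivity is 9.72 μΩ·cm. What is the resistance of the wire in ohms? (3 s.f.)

58.9 Ω

ρ = 9.72 μΩ·cm = 9.72×10^-8 Ω·m
A = m/(density·L) = 0.00368/(7900×16.8) = 2.7728e-08 m²
R = ρL/A = (9.72×10^-8)(16.8)/(2.7728e-08) = 58.9 Ω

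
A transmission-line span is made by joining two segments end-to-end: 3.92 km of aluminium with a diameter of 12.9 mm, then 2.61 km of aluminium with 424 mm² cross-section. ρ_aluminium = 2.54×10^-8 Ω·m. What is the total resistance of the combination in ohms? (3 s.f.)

Segment 1: A = π(d/2)² = π(6.4500e-03 m)² = 1.307e-04 m²
R₁ = ρL/A = (2.54×10^-8)(3920)/(1.307e-04) = 0.7618 Ω
Segment 2: A = 424 mm² = 4.240e-04 m²
R₂ = (2.54×10^-8)(2610)/(4.240e-04) = 0.1564 Ω
R = R₁ + R₂ = 0.918 Ω

0.918 Ω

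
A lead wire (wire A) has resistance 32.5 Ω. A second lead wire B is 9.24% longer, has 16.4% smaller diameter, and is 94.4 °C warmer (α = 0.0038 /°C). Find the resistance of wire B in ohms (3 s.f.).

R ∝ ρL/d² with ρ ∝ (1+αΔT), so R_B/R_A = (1 + 9.24/100) × (1 − 16.4/100)⁻² × (1 + 0.0038×94.4)
= 1.092 × 1.431 × 1.359 = 2.124
R_B = 2.124 × 32.5 = 69.0 Ω

69.0 Ω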